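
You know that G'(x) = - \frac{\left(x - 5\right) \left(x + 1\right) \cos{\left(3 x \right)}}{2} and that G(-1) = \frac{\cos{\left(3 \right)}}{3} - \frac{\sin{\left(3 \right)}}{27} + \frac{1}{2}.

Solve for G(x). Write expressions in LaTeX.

G(x) = \frac{- 9 x^{2} \sin{\left(3 x \right)} + 36 x \sin{\left(3 x \right)} - 6 x \cos{\left(3 x \right)} + 47 \sin{\left(3 x \right)} + 12 \cos{\left(3 x \right)} + 27}{54}

Recover the given G'(x) by differentiating a candidate G(x); any mismatch rules it out.
A general antiderivative is - \frac{x^{2} \sin{\left(3 x \right)}}{6} + \frac{2 x \sin{\left(3 x \right)}}{3} - \frac{x \cos{\left(3 x \right)}}{9} + \frac{47 \sin{\left(3 x \right)}}{54} + \frac{2 \cos{\left(3 x \right)}}{9} + C.
The condition gives C = \frac{\cos{\left(3 \right)}}{3} - \frac{\sin{\left(3 \right)}}{27} + \frac{1}{2} - (\frac{\cos{\left(3 \right)}}{3} - \frac{\sin{\left(3 \right)}}{27}) = \frac{1}{2}.
So G(x) = \frac{- 9 x^{2} \sin{\left(3 x \right)} + 36 x \sin{\left(3 x \right)} - 6 x \cos{\left(3 x \right)} + 47 \sin{\left(3 x \right)} + 12 \cos{\left(3 x \right)} + 27}{54}.
Check: d/dx[\frac{- 9 x^{2} \sin{\left(3 x \right)} + 36 x \sin{\left(3 x \right)} - 6 x \cos{\left(3 x \right)} + 47 \sin{\left(3 x \right)} + 12 \cos{\left(3 x \right)} + 27}{54}] = - \frac{x^{2} \cos{\left(3 x \right)}}{2} + 2 x \cos{\left(3 x \right)} + \frac{5 \cos{\left(3 x \right)}}{2}, which equals G'(x).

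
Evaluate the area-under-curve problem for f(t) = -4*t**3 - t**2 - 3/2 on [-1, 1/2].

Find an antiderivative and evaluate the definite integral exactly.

Antiderivative: F(t) = -t**4 - t**3/3 - 3*t/2; value = -27/16

Integrate term by term and add the pieces.
F(t) = -t**4 - t**3/3 - 3*t/2 is an antiderivative of f.
Check: d/dt[-t**4 - t**3/3 - 3*t/2] = -4*t**3 - t**2 - 3/2 = f(t).
F(1/2) = -41/48; F(-1) = 5/6.
Integral = F(1/2) - F(-1) = -27/16.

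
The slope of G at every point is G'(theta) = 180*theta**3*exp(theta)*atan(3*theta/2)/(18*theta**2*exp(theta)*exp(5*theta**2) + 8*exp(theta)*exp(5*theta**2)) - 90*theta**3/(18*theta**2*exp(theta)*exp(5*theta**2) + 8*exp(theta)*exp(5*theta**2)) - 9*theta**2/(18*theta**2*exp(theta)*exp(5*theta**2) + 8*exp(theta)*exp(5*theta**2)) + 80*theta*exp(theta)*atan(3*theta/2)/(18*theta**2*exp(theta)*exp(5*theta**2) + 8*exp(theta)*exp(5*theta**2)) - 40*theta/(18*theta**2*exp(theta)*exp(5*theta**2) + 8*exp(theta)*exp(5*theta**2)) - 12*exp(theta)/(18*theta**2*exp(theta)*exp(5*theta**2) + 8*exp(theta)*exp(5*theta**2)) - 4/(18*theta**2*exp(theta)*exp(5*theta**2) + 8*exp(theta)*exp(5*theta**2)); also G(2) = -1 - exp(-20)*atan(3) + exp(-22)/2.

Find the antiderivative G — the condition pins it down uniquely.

G'(theta) has the shape u'v + uv' for u = -atan(3*theta/2) + exp(-theta)/2 and v = exp(-5*theta**2) — it is the derivative of the product u*v.
A general antiderivative is -(2*atan(3*theta/2) - exp(-theta))*exp(-5*theta**2)/2 + C.
The condition gives C = -1 - exp(-20)*atan(3) + exp(-22)/2 - (-exp(-20)*atan(3) + exp(-22)/2) = -1.
So G(theta) = -(2*atan(3*theta/2) - exp(-theta))*exp(-5*theta**2)/2 - 1.
Check: d/dtheta[-(2*atan(3*theta/2) - exp(-theta))*exp(-5*theta**2)/2 - 1] = (180*theta**3*exp(theta)*atan(3*theta/2) - 90*theta**3 - 9*theta**2 + 80*theta*exp(theta)*atan(3*theta/2) - 40*theta - 12*exp(theta) - 4)/(18*theta**2*exp(theta)*exp(5*theta**2) + 8*exp(theta)*exp(5*theta**2)), which equals G'(theta).

G(theta) = -(2*atan(3*theta/2) - exp(-theta))*exp(-5*theta**2)/2 - 1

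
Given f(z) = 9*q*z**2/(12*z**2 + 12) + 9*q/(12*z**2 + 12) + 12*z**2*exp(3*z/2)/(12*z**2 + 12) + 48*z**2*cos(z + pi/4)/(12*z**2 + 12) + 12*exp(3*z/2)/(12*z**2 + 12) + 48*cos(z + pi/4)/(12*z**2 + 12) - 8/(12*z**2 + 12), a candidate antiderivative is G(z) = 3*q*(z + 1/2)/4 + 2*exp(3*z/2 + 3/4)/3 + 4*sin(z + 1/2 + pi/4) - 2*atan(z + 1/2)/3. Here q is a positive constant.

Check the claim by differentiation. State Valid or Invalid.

Invalid: d/dz[G] - f = (-12*z**4*exp(3*z/2) + 12*z**4*exp(3/4)*exp(3*z/2) - 48*z**4*cos(z + pi/4) + 48*z**4*cos(z + 1/2 + pi/4) - 12*z**3*exp(3*z/2) + 12*z**3*exp(3/4)*exp(3*z/2) - 48*z**3*cos(z + pi/4) + 48*z**3*cos(z + 1/2 + pi/4) - 27*z**2*exp(3*z/2) + 27*z**2*exp(3/4)*exp(3*z/2) - 108*z**2*cos(z + pi/4) + 108*z**2*cos(z + 1/2 + pi/4) - 12*z*exp(3*z/2) + 12*z*exp(3/4)*exp(3*z/2) - 48*z*cos(z + pi/4) + 48*z*cos(z + 1/2 + pi/4) + 8*z - 15*exp(3*z/2) + 15*exp(3/4)*exp(3*z/2) - 60*cos(z + pi/4) + 60*cos(z + 1/2 + pi/4) + 2)/(12*z**4 + 12*z**3 + 27*z**2 + 12*z + 15), which is not 0.

d/dz[G] = (36*q*z**2 + 36*q*z + 45*q + 48*z**2*exp(3/4)*exp(3*z/2) + 192*z**2*cos(z + 1/2 + pi/4) + 48*z*exp(3/4)*exp(3*z/2) + 192*z*cos(z + 1/2 + pi/4) + 60*exp(3/4)*exp(3*z/2) + 240*cos(z + 1/2 + pi/4) - 32)/(48*z**2 + 48*z + 60)
d/dz[G] - f(z) = (-12*z**4*exp(3*z/2) + 12*z**4*exp(3/4)*exp(3*z/2) - 48*z**4*cos(z + pi/4) + 48*z**4*cos(z + 1/2 + pi/4) - 12*z**3*exp(3*z/2) + 12*z**3*exp(3/4)*exp(3*z/2) - 48*z**3*cos(z + pi/4) + 48*z**3*cos(z + 1/2 + pi/4) - 27*z**2*exp(3*z/2) + 27*z**2*exp(3/4)*exp(3*z/2) - 108*z**2*cos(z + pi/4) + 108*z**2*cos(z + 1/2 + pi/4) - 12*z*exp(3*z/2) + 12*z*exp(3/4)*exp(3*z/2) - 48*z*cos(z + pi/4) + 48*z*cos(z + 1/2 + pi/4) + 8*z - 15*exp(3*z/2) + 15*exp(3/4)*exp(3*z/2) - 60*cos(z + pi/4) + 60*cos(z + 1/2 + pi/4) + 2)/(12*z**4 + 12*z**3 + 27*z**2 + 12*z + 15) != 0.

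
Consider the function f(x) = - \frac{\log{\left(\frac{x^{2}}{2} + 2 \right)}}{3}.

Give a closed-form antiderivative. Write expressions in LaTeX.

An antiderivative is F(x) = - \frac{x \log{\left(\frac{x^{2}}{2} + 2 \right)}}{3} + \frac{2 x}{3} - \frac{4 \operatorname{atan}{\left(\frac{x}{2} \right)}}{3}.

For F(x) to be correct the identity F'(x) - f(x) = 0 must hold.
Check: d/dx[- \frac{x \log{\left(\frac{x^{2}}{2} + 2 \right)}}{3} + \frac{2 x}{3} - \frac{4 \operatorname{atan}{\left(\frac{x}{2} \right)}}{3}] = - \frac{\log{\left(\frac{x^{2}}{2} + 2 \right)}}{3} = f(x).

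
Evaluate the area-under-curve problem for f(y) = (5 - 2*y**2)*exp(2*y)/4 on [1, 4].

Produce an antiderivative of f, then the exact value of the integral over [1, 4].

f has the shape u'v + uv' for u = -y**2/4 + y/4 + 1/2 and v = exp(2*y) — it is the derivative of the product u*v.
F(y) = -(y - 2)*(y + 1)*exp(2*y)/4 is an antiderivative of f.
Check: d/dy[-(y - 2)*(y + 1)*exp(2*y)/4] = -y**2*exp(2*y)/2 + 5*exp(2*y)/4, which equals f(y).
F(4) = -5*exp(8)/2; F(1) = exp(2)/2.
Integral = F(4) - F(1) = -5*exp(8)/2 - exp(2)/2.

Antiderivative: F(y) = -(y - 2)*(y + 1)*exp(2*y)/4; value = -5*exp(8)/2 - exp(2)/2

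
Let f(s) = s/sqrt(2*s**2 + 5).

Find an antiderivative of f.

f matches the chain-rule pattern g'(h)*h' with inner function h(s) = 2*s**2 + 5; substituting u = h(s) collapses the integral.
Check: d/ds[sqrt(2*s**2 + 5)/2] = s/sqrt(2*s**2 + 5) = f(s).

An antiderivative is F(s) = sqrt(2*s**2 + 5)/2.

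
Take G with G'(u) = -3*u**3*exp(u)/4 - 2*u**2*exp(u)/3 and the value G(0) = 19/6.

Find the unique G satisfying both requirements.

G'(u) has the shape v'r + vr' for v = -3*u**3/4 + 19*u**2/12 - 19*u/6 + 19/6 and r = exp(u) — it is the derivative of the product v*r.
A general antiderivative is (-9*u**3 + 19*u**2 - 38*u + 38)*exp(u)/12 + C.
The condition gives C = 19/6 - (19/6) = 0.
So G(u) = (-9*u**3 + 19*u**2 - 38*u + 38)*exp(u)/12.
Check: d/du[(-9*u**3 + 19*u**2 - 38*u + 38)*exp(u)/12] = -3*u**3*exp(u)/4 - 2*u**2*exp(u)/3 = G'(u).

G(u) = (-9*u**3 + 19*u**2 - 38*u + 38)*exp(u)/12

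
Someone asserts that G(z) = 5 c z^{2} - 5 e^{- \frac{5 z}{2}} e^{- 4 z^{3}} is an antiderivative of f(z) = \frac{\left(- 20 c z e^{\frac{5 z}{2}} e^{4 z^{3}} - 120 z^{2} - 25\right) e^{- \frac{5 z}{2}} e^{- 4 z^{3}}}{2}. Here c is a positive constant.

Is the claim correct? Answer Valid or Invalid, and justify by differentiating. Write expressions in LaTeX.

Invalid: d/dz[G] - f = \left(20 c z e^{5 z} e^{4 z^{3}} + 120 z^{2} e^{\frac{5 z}{2}} + 25 e^{\frac{5 z}{2}}\right) e^{- 5 z} e^{- 4 z^{3}}, which is not 0.

d/dz[G] = \frac{\left(20 c z e^{\frac{5 z}{2}} e^{4 z^{3}} + 120 z^{2} + 25\right) e^{- \frac{5 z}{2}} e^{- 4 z^{3}}}{2}
d/dz[G] - f(z) = \left(20 c z e^{5 z} e^{4 z^{3}} + 120 z^{2} e^{\frac{5 z}{2}} + 25 e^{\frac{5 z}{2}}\right) e^{- 5 z} e^{- 4 z^{3}} != 0.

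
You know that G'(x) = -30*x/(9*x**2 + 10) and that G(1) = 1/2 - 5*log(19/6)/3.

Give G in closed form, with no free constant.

The substitution u = 3*x**2/2 + 5/3 works: G'(x) is exactly (dG/du)*(du/dx) for that inner function.
A general antiderivative is -5*log(3*x**2/2 + 5/3)/3 + C.
The condition gives C = 1/2 - 5*log(19/6)/3 - (-5*log(19/6)/3) = 1/2.
So G(x) = -5*log(9*x**2 + 10)/3 + 1/2 + 5*log(6)/3.
Check: d/dx[-5*log(9*x**2 + 10)/3 + 1/2 + 5*log(6)/3] = -30*x/(9*x**2 + 10) = G'(x).

G(x) = -5*log(9*x**2 + 10)/3 + 1/2 + 5*log(6)/3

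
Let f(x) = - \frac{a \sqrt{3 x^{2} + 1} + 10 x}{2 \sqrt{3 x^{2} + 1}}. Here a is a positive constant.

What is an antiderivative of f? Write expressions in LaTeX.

An antiderivative is F(x) = - \frac{a x}{2} - \frac{5 \sqrt{3 x^{2} + 1}}{3}.

Check any antiderivative F(x) by computing F'(x) and comparing it with f(x).
Check: d/dx[- \frac{a x}{2} - \frac{5 \sqrt{3 x^{2} + 1}}{3}] = \frac{- a \sqrt{3 x^{2} + 1} - 10 x}{2 \sqrt{3 x^{2} + 1}}, which equals f(x).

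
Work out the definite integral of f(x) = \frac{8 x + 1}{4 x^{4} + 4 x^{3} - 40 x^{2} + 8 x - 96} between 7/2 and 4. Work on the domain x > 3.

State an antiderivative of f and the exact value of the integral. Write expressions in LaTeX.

Antiderivative: F(x) = \frac{900 \log{\left(x - 3 \right)} + 682 \log{\left(x + 4 \right)} - 791 \log{\left(x^{2} + 2 \right)} + 14 \sqrt{2} \operatorname{atan}{\left(\frac{\sqrt{2} x}{2} \right)}}{11088}; value = - \frac{113 \log{\left(18 \right)}}{1584} - \frac{31 \log{\left(\frac{15}{2} \right)}}{504} - \frac{\sqrt{2} \operatorname{atan}{\left(\frac{7 \sqrt{2}}{4} \right)}}{792} + \frac{\sqrt{2} \operatorname{atan}{\left(2 \sqrt{2} \right)}}{792} + \frac{25 \log{\left(2 \right)}}{308} + \frac{31 \log{\left(8 \right)}}{504} + \frac{113 \log{\left(\frac{57}{4} \right)}}{1584}

Factor the denominator (4 \left(x - 3\right) \left(x + 4\right) \left(x^{2} + 2\right)) and decompose: f = - \frac{113 x - 2}{792 \left(x^{2} + 2\right)} + \frac{31}{504 \left(x + 4\right)} + \frac{25}{308 \left(x - 3\right)}; each piece integrates to a log, atan, or power term.
F(x) = \frac{900 \log{\left(x - 3 \right)} + 682 \log{\left(x + 4 \right)} - 791 \log{\left(x^{2} + 2 \right)} + 14 \sqrt{2} \operatorname{atan}{\left(\frac{\sqrt{2} x}{2} \right)}}{11088} is an antiderivative of f.
Check: d/dx[\frac{900 \log{\left(x - 3 \right)} + 682 \log{\left(x + 4 \right)} - 791 \log{\left(x^{2} + 2 \right)} + 14 \sqrt{2} \operatorname{atan}{\left(\frac{\sqrt{2} x}{2} \right)}}{11088}] = \frac{8 x + 1}{4 x^{4} + 4 x^{3} - 40 x^{2} + 8 x - 96} = f(x).
F(4) = - \frac{113 \log{\left(18 \right)}}{1584} + \frac{\sqrt{2} \operatorname{atan}{\left(2 \sqrt{2} \right)}}{792} + \frac{31 \log{\left(8 \right)}}{504}; F(7/2) = - \frac{113 \log{\left(\frac{57}{4} \right)}}{1584} - \frac{25 \log{\left(2 \right)}}{308} + \frac{\sqrt{2} \operatorname{atan}{\left(\frac{7 \sqrt{2}}{4} \right)}}{792} + \frac{31 \log{\left(\frac{15}{2} \right)}}{504}.
Integral = F(4) - F(7/2) = - \frac{113 \log{\left(18 \right)}}{1584} - \frac{31 \log{\left(\frac{15}{2} \right)}}{504} - \frac{\sqrt{2} \operatorname{atan}{\left(\frac{7 \sqrt{2}}{4} \right)}}{792} + \frac{\sqrt{2} \operatorname{atan}{\left(2 \sqrt{2} \right)}}{792} + \frac{25 \log{\left(2 \right)}}{308} + \frac{31 \log{\left(8 \right)}}{504} + \frac{113 \log{\left(\frac{57}{4} \right)}}{1584}.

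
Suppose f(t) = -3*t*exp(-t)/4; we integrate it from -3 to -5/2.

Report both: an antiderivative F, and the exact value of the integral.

Antiderivative: F(t) = (3*t + 3)*exp(-t)/4; value = -9*exp(5/2)/8 + 3*exp(3)/2

Recognize the product-rule pattern: f = u'v + uv' with u = 3*t/4 + 3/4, v = exp(-t), so integration by parts undoes it.
F(t) = (3*t + 3)*exp(-t)/4 is an antiderivative of f.
Check: d/dt[(3*t + 3)*exp(-t)/4] = -3*t*exp(-t)/4 = f(t).
F(-5/2) = -9*exp(5/2)/8; F(-3) = -3*exp(3)/2.
Integral = F(-5/2) - F(-3) = -9*exp(5/2)/8 + 3*exp(3)/2.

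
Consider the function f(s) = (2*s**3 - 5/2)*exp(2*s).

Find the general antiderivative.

F(s) = (2*s**3 - 3*s**2 + 3*s - 4)*exp(2*s)/2 + C

f has the shape u'v + uv' for u = s**3 - 3*s**2/2 + 3*s/2 - 2 and v = exp(2*s) — it is the derivative of the product u*v.
Check: d/ds[(2*s**3 - 3*s**2 + 3*s - 4)*exp(2*s)/2] = 2*s**3*exp(2*s) - 5*exp(2*s)/2, which equals f(s).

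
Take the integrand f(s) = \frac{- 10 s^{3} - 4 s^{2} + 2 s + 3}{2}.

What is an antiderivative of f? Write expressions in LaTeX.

A first test for any F(s): its s-derivative must equal f(s) identically.
Check: d/ds[- \frac{s \left(15 s^{3} + 8 s^{2} - 6 s - 18\right)}{12}] = - 5 s^{3} - 2 s^{2} + s + \frac{3}{2}, which equals f(s).

An antiderivative is F(s) = - \frac{s \left(15 s^{3} + 8 s^{2} - 6 s - 18\right)}{12}.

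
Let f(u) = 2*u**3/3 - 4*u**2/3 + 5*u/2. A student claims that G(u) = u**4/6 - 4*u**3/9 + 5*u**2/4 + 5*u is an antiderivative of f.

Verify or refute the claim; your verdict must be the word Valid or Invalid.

Invalid: d/du[G] - f = 5, which is not 0.

d/du[G] = 2*u**3/3 - 4*u**2/3 + 5*u/2 + 5
d/du[G] - f(u) = 5 != 0.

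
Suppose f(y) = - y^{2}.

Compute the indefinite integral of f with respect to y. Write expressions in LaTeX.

F(y) = - \frac{y^{3}}{3} + C

Any candidate F(y) must reproduce f(y) exactly when differentiated.
Check: d/dy[- \frac{y^{3}}{3}] = - y^{2} = f(y).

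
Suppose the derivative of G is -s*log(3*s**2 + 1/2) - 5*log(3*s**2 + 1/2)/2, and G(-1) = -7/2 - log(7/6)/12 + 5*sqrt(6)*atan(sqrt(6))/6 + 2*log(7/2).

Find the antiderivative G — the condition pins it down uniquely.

G(s) = (6*s**2 + 6*s*(-s - 5)*log(3*s**2 + 1/2) + 60*s - log(s**2 + 1/6) - 10*sqrt(6)*atan(sqrt(6)*s) + 12)/12

Integrate term by term and add the pieces.
A general antiderivative is s**2/2 + 5*s + (-s**2/2 - 5*s/2)*log(3*s**2 + 1/2) - log(s**2 + 1/6)/12 - 5*sqrt(6)*atan(sqrt(6)*s)/6 + C.
The condition gives C = -7/2 - log(7/6)/12 + 5*sqrt(6)*atan(sqrt(6))/6 + 2*log(7/2) - (-9/2 - log(7/6)/12 + 5*sqrt(6)*atan(sqrt(6))/6 + 2*log(7/2)) = 1.
So G(s) = (6*s**2 + 6*s*(-s - 5)*log(3*s**2 + 1/2) + 60*s - log(s**2 + 1/6) - 10*sqrt(6)*atan(sqrt(6)*s) + 12)/12.
Check: d/ds[(6*s**2 + 6*s*(-s - 5)*log(3*s**2 + 1/2) + 60*s - log(s**2 + 1/6) - 10*sqrt(6)*atan(sqrt(6)*s) + 12)/12] = -s*log(3*s**2 + 1/2) - 5*log(3*s**2 + 1/2)/2 = G'(s).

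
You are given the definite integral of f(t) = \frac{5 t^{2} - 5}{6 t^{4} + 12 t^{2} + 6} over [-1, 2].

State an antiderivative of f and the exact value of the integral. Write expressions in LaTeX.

Antiderivative: F(t) = - \frac{5 t}{6 t^{2} + 6}; value = - \frac{3}{4}

f has the shape u'v + uv' for u = - \frac{5 t}{3} and v = \frac{1}{2 t^{2} + 2} — it is the derivative of the product u*v.
F(t) = - \frac{5 t}{6 t^{2} + 6} is an antiderivative of f.
Check: d/dt[- \frac{5 t}{6 t^{2} + 6}] = \frac{5 t^{2} - 5}{6 t^{4} + 12 t^{2} + 6} = f(t).
F(2) = - \frac{1}{3}; F(-1) = \frac{5}{12}.
Integral = F(2) - F(-1) = - \frac{3}{4}.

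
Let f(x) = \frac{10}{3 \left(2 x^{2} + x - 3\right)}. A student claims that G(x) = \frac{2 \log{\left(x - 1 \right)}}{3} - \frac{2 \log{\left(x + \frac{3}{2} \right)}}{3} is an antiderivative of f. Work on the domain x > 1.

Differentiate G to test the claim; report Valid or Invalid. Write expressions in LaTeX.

Valid - differentiating G returns exactly f.

d/dx[G] = \frac{10}{6 x^{2} + 3 x - 9}
This equals f(x) exactly, so the claim holds.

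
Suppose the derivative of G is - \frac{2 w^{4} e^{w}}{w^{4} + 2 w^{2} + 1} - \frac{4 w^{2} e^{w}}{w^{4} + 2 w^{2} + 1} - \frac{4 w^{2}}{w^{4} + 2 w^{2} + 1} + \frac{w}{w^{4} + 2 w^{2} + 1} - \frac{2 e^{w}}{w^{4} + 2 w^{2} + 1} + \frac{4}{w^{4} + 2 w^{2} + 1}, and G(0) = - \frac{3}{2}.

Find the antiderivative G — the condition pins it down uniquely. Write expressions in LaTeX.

G(w) = \frac{- 4 w^{2} e^{w} + 2 w^{2} + 8 w - 4 e^{w} + 1}{2 w^{2} + 2}

Integrate term by term and add the pieces.
A general antiderivative is \frac{4 w - \frac{1}{2}}{w^{2} + 1} - 2 e^{w} + C.
The condition gives C = - \frac{3}{2} - (- \frac{5}{2}) = 1.
So G(w) = \frac{- 4 w^{2} e^{w} + 2 w^{2} + 8 w - 4 e^{w} + 1}{2 w^{2} + 2}.
Check: d/dw[\frac{- 4 w^{2} e^{w} + 2 w^{2} + 8 w - 4 e^{w} + 1}{2 w^{2} + 2}] = \frac{- 2 w^{4} e^{w} - 4 w^{2} e^{w} - 4 w^{2} + w - 2 e^{w} + 4}{w^{4} + 2 w^{2} + 1}, which equals G'(w).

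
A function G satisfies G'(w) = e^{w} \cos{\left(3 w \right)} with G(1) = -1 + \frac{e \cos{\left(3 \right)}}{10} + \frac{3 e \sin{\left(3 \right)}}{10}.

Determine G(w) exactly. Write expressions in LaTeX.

G(w) = \frac{3 e^{w} \sin{\left(3 w \right)} + e^{w} \cos{\left(3 w \right)} - 10}{10}

Whatever form G(w) takes, its d/dw must return the stated G'(w).
A general antiderivative is \frac{3 e^{w} \sin{\left(3 w \right)}}{10} + \frac{e^{w} \cos{\left(3 w \right)}}{10} + C.
The condition gives C = -1 + \frac{e \cos{\left(3 \right)}}{10} + \frac{3 e \sin{\left(3 \right)}}{10} - (\frac{e \cos{\left(3 \right)}}{10} + \frac{3 e \sin{\left(3 \right)}}{10}) = -1.
So G(w) = \frac{3 e^{w} \sin{\left(3 w \right)} + e^{w} \cos{\left(3 w \right)} - 10}{10}.
Check: d/dw[\frac{3 e^{w} \sin{\left(3 w \right)} + e^{w} \cos{\left(3 w \right)} - 10}{10}] = e^{w} \cos{\left(3 w \right)} = G'(w).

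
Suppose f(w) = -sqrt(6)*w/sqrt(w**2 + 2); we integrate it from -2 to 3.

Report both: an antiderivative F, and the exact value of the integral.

Antiderivative: F(w) = -2*sqrt(3*w**2/2 + 3); value = 6 - sqrt(66)

f matches the chain-rule pattern g'(h)*h' with inner function h(w) = 3*w**2/2 + 3; substituting u = h(w) collapses the integral.
F(w) = -2*sqrt(3*w**2/2 + 3) is an antiderivative of f.
Check: d/dw[-2*sqrt(3*w**2/2 + 3)] = -sqrt(6)*w/sqrt(w**2 + 2) = f(w).
F(3) = -sqrt(66); F(-2) = -6.
Integral = F(3) - F(-2) = 6 - sqrt(66).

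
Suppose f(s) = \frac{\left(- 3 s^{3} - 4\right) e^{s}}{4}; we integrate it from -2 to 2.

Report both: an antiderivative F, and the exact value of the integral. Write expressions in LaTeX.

Antiderivative: F(s) = - \frac{3 s^{3} e^{s}}{4} + \frac{9 s^{2} e^{s}}{4} - \frac{9 s e^{s}}{2} + \frac{7 e^{s}}{2}; value = - \frac{5 e^{2}}{2} - \frac{55}{2 e^{2}}

f has the shape u'v + uv' for u = - \frac{3 s^{3}}{4} + \frac{9 s^{2}}{4} - \frac{9 s}{2} + \frac{7}{2} and v = e^{s} — it is the derivative of the product u*v.
F(s) = - \frac{3 s^{3} e^{s}}{4} + \frac{9 s^{2} e^{s}}{4} - \frac{9 s e^{s}}{2} + \frac{7 e^{s}}{2} is an antiderivative of f.
Check: d/ds[- \frac{3 s^{3} e^{s}}{4} + \frac{9 s^{2} e^{s}}{4} - \frac{9 s e^{s}}{2} + \frac{7 e^{s}}{2}] = - \frac{3 s^{3} e^{s}}{4} - e^{s}, which equals f(s).
F(2) = - \frac{5 e^{2}}{2}; F(-2) = \frac{55}{2 e^{2}}.
Integral = F(2) - F(-2) = - \frac{5 e^{2}}{2} - \frac{55}{2 e^{2}}.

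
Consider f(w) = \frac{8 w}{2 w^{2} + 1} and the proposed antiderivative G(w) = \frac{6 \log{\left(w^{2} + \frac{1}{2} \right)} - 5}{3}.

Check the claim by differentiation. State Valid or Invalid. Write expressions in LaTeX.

d/dw[G] = \frac{8 w}{2 w^{2} + 1}
This equals f(w) exactly, so the claim holds.

Valid. The derivative of G reproduces f.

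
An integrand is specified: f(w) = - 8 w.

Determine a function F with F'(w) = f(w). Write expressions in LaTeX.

Since d/dw undoes antidifferentiation here, F'(w) = f(w) is required of F(w).
Check: d/dw[- 4 w^{2}] = - 8 w = f(w).

An antiderivative is F(w) = - 4 w^{2}.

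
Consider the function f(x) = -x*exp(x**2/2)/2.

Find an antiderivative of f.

An antiderivative is F(x) = -exp(x**2/2)/2.

f matches the chain-rule pattern g'(h)*h' with inner function h(x) = x**2/2; substituting u = h(x) collapses the integral.
Check: d/dx[-exp(x**2/2)/2] = -x*exp(x**2/2)/2 = f(x).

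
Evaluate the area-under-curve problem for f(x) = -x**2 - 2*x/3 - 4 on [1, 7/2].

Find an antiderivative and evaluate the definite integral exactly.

Antiderivative: F(x) = -x*(x**2 + x + 12)/3; value = -665/24

The integrand splits into summands that can be handled one at a time.
F(x) = -x*(x**2 + x + 12)/3 is an antiderivative of f.
Check: d/dx[-x*(x**2 + x + 12)/3] = -x**2 - 2*x/3 - 4 = f(x).
F(7/2) = -259/8; F(1) = -14/3.
Integral = F(7/2) - F(1) = -665/24.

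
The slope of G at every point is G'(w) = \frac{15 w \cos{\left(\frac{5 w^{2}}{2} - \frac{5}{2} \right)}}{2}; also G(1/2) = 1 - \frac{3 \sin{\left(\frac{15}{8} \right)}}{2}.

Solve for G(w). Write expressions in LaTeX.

The substitution u = \frac{5 w^{2}}{2} - \frac{5}{2} works: G'(w) is exactly (dG/du)*(du/dw) for that inner function.
A general antiderivative is \frac{3 \sin{\left(\frac{5 w^{2}}{2} - \frac{5}{2} \right)}}{2} + C.
The condition gives C = 1 - \frac{3 \sin{\left(\frac{15}{8} \right)}}{2} - (- \frac{3 \sin{\left(\frac{15}{8} \right)}}{2}) = 1.
So G(w) = \frac{3 \sin{\left(\frac{5 w^{2}}{2} - \frac{5}{2} \right)} + 2}{2}.
Check: d/dw[\frac{3 \sin{\left(\frac{5 w^{2}}{2} - \frac{5}{2} \right)} + 2}{2}] = \frac{15 w \cos{\left(\frac{5 w^{2}}{2} - \frac{5}{2} \right)}}{2} = G'(w).

G(w) = \frac{3 \sin{\left(\frac{5 w^{2}}{2} - \frac{5}{2} \right)} + 2}{2}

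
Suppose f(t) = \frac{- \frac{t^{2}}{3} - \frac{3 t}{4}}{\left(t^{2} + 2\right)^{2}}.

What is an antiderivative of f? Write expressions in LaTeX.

An antiderivative F(t) passes only if d/dt[F] lands on f(t) exactly.
Check: d/dt[- \frac{2 \sqrt{2} t^{2} \operatorname{atan}{\left(\frac{\sqrt{2} t}{2} \right)} - 4 t + 4 \sqrt{2} \operatorname{atan}{\left(\frac{\sqrt{2} t}{2} \right)} - 9}{24 \left(t^{2} + 2\right)}] = \frac{- 4 t^{2} - 9 t}{12 t^{4} + 48 t^{2} + 48}, which equals f(t).

An antiderivative is F(t) = - \frac{2 \sqrt{2} t^{2} \operatorname{atan}{\left(\frac{\sqrt{2} t}{2} \right)} - 4 t + 4 \sqrt{2} \operatorname{atan}{\left(\frac{\sqrt{2} t}{2} \right)} - 9}{24 \left(t^{2} + 2\right)}.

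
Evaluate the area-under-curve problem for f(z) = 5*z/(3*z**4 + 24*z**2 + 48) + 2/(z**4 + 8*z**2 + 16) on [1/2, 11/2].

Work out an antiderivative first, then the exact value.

Antiderivative: F(z) = (3*z**2*atan(z/2) + 6*z + 12*atan(z/2) - 20)/(24*z**2 + 96); value = -atan(1/4)/8 + atan(11/4)/8 + 25/137

The integrand splits into summands that can be handled one at a time.
F(z) = (3*z**2*atan(z/2) + 6*z + 12*atan(z/2) - 20)/(24*z**2 + 96) is an antiderivative of f.
Check: d/dz[(3*z**2*atan(z/2) + 6*z + 12*atan(z/2) - 20)/(24*z**2 + 96)] = (5*z + 6)/(3*z**4 + 24*z**2 + 48), which equals f(z).
F(11/2) = 13/822 + atan(11/4)/8; F(1/2) = -1/6 + atan(1/4)/8.
Integral = F(11/2) - F(1/2) = -atan(1/4)/8 + atan(11/4)/8 + 25/137.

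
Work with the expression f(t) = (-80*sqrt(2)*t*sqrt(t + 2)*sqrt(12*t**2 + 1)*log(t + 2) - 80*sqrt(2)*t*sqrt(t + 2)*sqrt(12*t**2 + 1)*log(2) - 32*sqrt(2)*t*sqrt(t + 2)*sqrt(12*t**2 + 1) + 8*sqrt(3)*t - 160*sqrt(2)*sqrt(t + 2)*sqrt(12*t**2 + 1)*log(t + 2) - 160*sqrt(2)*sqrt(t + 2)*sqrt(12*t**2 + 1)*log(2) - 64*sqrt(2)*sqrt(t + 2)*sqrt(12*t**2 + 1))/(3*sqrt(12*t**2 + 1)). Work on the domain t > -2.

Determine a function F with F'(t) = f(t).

An antiderivative is F(t) = -2*(48*sqrt(2)*t**2*sqrt(t + 2)*log(2*t + 4) + 192*sqrt(2)*t*sqrt(t + 2)*log(2*t + 4) + 192*sqrt(2)*sqrt(t + 2)*log(2*t + 4) - sqrt(3)*sqrt(12*t**2 + 1))/9.

A first test for any F(t): its t-derivative must equal f(t) identically.
Check: d/dt[-2*(48*sqrt(2)*t**2*sqrt(t + 2)*log(2*t + 4) + 192*sqrt(2)*t*sqrt(t + 2)*log(2*t + 4) + 192*sqrt(2)*sqrt(t + 2)*log(2*t + 4) - sqrt(3)*sqrt(12*t**2 + 1))/9] = (-80*sqrt(2)*t**2*sqrt(12*t**2 + 1)*log(t + 2) - 80*sqrt(2)*t**2*sqrt(12*t**2 + 1)*log(2) - 32*sqrt(2)*t**2*sqrt(12*t**2 + 1) + 8*sqrt(3)*t*sqrt(t + 2) - 320*sqrt(2)*t*sqrt(12*t**2 + 1)*log(t + 2) - 320*sqrt(2)*t*sqrt(12*t**2 + 1)*log(2) - 128*sqrt(2)*t*sqrt(12*t**2 + 1) - 320*sqrt(2)*sqrt(12*t**2 + 1)*log(t + 2) - 320*sqrt(2)*sqrt(12*t**2 + 1)*log(2) - 128*sqrt(2)*sqrt(12*t**2 + 1))/(3*sqrt(t + 2)*sqrt(12*t**2 + 1)), which equals f(t).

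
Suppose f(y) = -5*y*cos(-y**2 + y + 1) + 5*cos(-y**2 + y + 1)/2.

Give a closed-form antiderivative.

f matches the chain-rule pattern g'(h)*h' with inner function h(y) = -y**2 + y + 1; substituting u = h(y) collapses the integral.
Check: d/dy[5*sin(-y**2 + y + 1)/2] = -5*y*cos(-y**2 + y + 1) + 5*cos(-y**2 + y + 1)/2 = f(y).

An antiderivative is F(y) = 5*sin(-y**2 + y + 1)/2.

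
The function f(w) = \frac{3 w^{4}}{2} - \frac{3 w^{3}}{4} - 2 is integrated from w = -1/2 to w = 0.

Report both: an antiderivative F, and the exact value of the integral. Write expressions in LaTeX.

Antiderivative: F(w) = \frac{3 w^{5}}{10} - \frac{3 w^{4}}{16} - 2 w; value = - \frac{1253}{1280}

Integrate term by term and add the pieces.
F(w) = \frac{3 w^{5}}{10} - \frac{3 w^{4}}{16} - 2 w is an antiderivative of f.
Check: d/dw[\frac{3 w^{5}}{10} - \frac{3 w^{4}}{16} - 2 w] = \frac{3 w^{4}}{2} - \frac{3 w^{3}}{4} - 2 = f(w).
F(0) = 0; F(-1/2) = \frac{1253}{1280}.
Integral = F(0) - F(-1/2) = - \frac{1253}{1280}.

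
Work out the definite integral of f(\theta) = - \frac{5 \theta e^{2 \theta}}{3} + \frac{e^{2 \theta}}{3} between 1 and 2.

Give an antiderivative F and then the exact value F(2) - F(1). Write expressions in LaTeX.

Antiderivative: F(\theta) = \frac{\left(7 - 10 \theta\right) e^{2 \theta}}{12}; value = - \frac{13 e^{4}}{12} + \frac{e^{2}}{4}

f has the shape u'v + uv' for u = \frac{7}{12} - \frac{5 \theta}{6} and v = e^{2 \theta} — it is the derivative of the product u*v.
F(\theta) = \frac{\left(7 - 10 \theta\right) e^{2 \theta}}{12} is an antiderivative of f.
Check: d/d\theta[\frac{\left(7 - 10 \theta\right) e^{2 \theta}}{12}] = - \frac{5 \theta e^{2 \theta}}{3} + \frac{e^{2 \theta}}{3} = f(\theta).
F(2) = - \frac{13 e^{4}}{12}; F(1) = - \frac{e^{2}}{4}.
Integral = F(2) - F(1) = - \frac{13 e^{4}}{12} + \frac{e^{2}}{4}.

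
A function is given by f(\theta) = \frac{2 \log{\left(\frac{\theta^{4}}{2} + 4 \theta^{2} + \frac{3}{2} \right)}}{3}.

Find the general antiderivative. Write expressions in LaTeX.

For F(\theta) to be correct the identity F'(\theta) - f(\theta) = 0 must hold.
Check: d/d\theta[\frac{2 \theta \log{\left(\frac{\theta^{4}}{2} + 4 \theta^{2} + \frac{3}{2} \right)}}{3} - \frac{8 \theta}{3} + 2 \sqrt{\frac{16}{9} - \frac{4 \sqrt{13}}{9}} \operatorname{atan}{\left(\frac{\theta}{\sqrt{4 - \sqrt{13}}} \right)} + 2 \sqrt{\frac{4 \sqrt{13}}{9} + \frac{16}{9}} \operatorname{atan}{\left(\frac{\theta}{\sqrt{\sqrt{13} + 4}} \right)}] = \frac{2 \log{\left(\frac{\theta^{4}}{2} + 4 \theta^{2} + \frac{3}{2} \right)}}{3} = f(\theta).

F(\theta) = \frac{2 \theta \log{\left(\frac{\theta^{4}}{2} + 4 \theta^{2} + \frac{3}{2} \right)}}{3} - \frac{8 \theta}{3} + 2 \sqrt{\frac{16}{9} - \frac{4 \sqrt{13}}{9}} \operatorname{atan}{\left(\frac{\theta}{\sqrt{4 - \sqrt{13}}} \right)} + 2 \sqrt{\frac{4 \sqrt{13}}{9} + \frac{16}{9}} \operatorname{atan}{\left(\frac{\theta}{\sqrt{\sqrt{13} + 4}} \right)} + C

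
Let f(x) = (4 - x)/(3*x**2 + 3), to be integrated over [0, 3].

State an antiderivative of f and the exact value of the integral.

Antiderivative: F(x) = -log(x**2 + 1)/6 + 4*atan(x)/3; value = -log(10)/6 + 4*atan(3)/3

Whatever form F(x) takes, F'(x) = f(x) is non-negotiable.
F(x) = -log(x**2 + 1)/6 + 4*atan(x)/3 is an antiderivative of f.
Check: d/dx[-log(x**2 + 1)/6 + 4*atan(x)/3] = (4 - x)/(3*x**2 + 3) = f(x).
F(3) = -log(10)/6 + 4*atan(3)/3; F(0) = 0.
Integral = F(3) - F(0) = -log(10)/6 + 4*atan(3)/3.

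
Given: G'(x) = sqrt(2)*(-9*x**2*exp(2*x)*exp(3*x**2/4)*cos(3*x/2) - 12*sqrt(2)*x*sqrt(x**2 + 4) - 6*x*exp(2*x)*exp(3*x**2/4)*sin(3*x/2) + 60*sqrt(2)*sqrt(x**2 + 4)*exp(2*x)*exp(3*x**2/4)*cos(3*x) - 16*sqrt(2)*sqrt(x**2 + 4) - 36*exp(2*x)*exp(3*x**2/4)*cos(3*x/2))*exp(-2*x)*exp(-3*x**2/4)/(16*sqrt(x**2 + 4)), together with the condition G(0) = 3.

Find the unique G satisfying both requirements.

A candidate passes only if d/dx[G] lands on the given G'(x) exactly.
A general antiderivative is -3*sqrt(x**2/2 + 2)*sin(3*x/2)/4 + exp(-3*x**2/4 - 2*x) + 5*sin(3*x)/2 + C.
The condition gives C = 3 - (1) = 2.
So G(x) = sqrt(2)*(-3*sqrt(x**2 + 4)*exp(2*x)*exp(3*x**2/4)*sin(3*x/2) + 10*sqrt(2)*exp(2*x)*exp(3*x**2/4)*sin(3*x) + 8*sqrt(2)*exp(2*x)*exp(3*x**2/4) + 4*sqrt(2))*exp(-2*x)*exp(-3*x**2/4)/8.
Check: d/dx[sqrt(2)*(-3*sqrt(x**2 + 4)*exp(2*x)*exp(3*x**2/4)*sin(3*x/2) + 10*sqrt(2)*exp(2*x)*exp(3*x**2/4)*sin(3*x) + 8*sqrt(2)*exp(2*x)*exp(3*x**2/4) + 4*sqrt(2))*exp(-2*x)*exp(-3*x**2/4)/8] = (-9*sqrt(2)*x**2*exp(2*x)*exp(3*x**2/4)*cos(3*x/2) - 24*x*sqrt(x**2 + 4) - 6*sqrt(2)*x*exp(2*x)*exp(3*x**2/4)*sin(3*x/2) + 120*sqrt(x**2 + 4)*exp(2*x)*exp(3*x**2/4)*cos(3*x) - 32*sqrt(x**2 + 4) - 36*sqrt(2)*exp(2*x)*exp(3*x**2/4)*cos(3*x/2))*exp(-2*x)*exp(-3*x**2/4)/(16*sqrt(x**2 + 4)), which equals G'(x).

G(x) = sqrt(2)*(-3*sqrt(x**2 + 4)*exp(2*x)*exp(3*x**2/4)*sin(3*x/2) + 10*sqrt(2)*exp(2*x)*exp(3*x**2/4)*sin(3*x) + 8*sqrt(2)*exp(2*x)*exp(3*x**2/4) + 4*sqrt(2))*exp(-2*x)*exp(-3*x**2/4)/8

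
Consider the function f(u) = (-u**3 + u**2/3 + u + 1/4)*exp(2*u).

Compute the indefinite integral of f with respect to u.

Recognize the product-rule pattern: f = v'r + vr' with v = -u**3/2 + 11*u**2/12 - 5*u/12 + 1/3, r = exp(2*u), so integration by parts undoes it.
Check: d/du[-u**3*exp(2*u)/2 + 11*u**2*exp(2*u)/12 - 5*u*exp(2*u)/12 + exp(2*u)/3] = -u**3*exp(2*u) + u**2*exp(2*u)/3 + u*exp(2*u) + exp(2*u)/4, which equals f(u).

F(u) = -u**3*exp(2*u)/2 + 11*u**2*exp(2*u)/12 - 5*u*exp(2*u)/12 + exp(2*u)/3 + C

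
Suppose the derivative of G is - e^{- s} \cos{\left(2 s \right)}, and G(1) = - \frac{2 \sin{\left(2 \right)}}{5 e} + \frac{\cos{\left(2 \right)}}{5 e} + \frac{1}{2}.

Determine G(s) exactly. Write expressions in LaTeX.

The proposed G(s) is checked by its d/ds: the result must match the given G'(s).
A general antiderivative is - \frac{2 e^{- s} \sin{\left(2 s \right)}}{5} + \frac{e^{- s} \cos{\left(2 s \right)}}{5} + C.
The condition gives C = - \frac{2 \sin{\left(2 \right)}}{5 e} + \frac{\cos{\left(2 \right)}}{5 e} + \frac{1}{2} - (- \frac{2 \sin{\left(2 \right)}}{5 e} + \frac{\cos{\left(2 \right)}}{5 e}) = \frac{1}{2}.
So G(s) = \frac{\left(5 e^{s} - 4 \sin{\left(2 s \right)} + 2 \cos{\left(2 s \right)}\right) e^{- s}}{10}.
Check: d/ds[\frac{\left(5 e^{s} - 4 \sin{\left(2 s \right)} + 2 \cos{\left(2 s \right)}\right) e^{- s}}{10}] = - e^{- s} \cos{\left(2 s \right)} = G'(s).

G(s) = \frac{\left(5 e^{s} - 4 \sin{\left(2 s \right)} + 2 \cos{\left(2 s \right)}\right) e^{- s}}{10}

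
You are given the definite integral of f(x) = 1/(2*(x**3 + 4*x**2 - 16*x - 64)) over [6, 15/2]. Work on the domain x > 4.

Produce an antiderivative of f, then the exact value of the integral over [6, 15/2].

Antiderivative: F(x) = (x*log(x - 4) - x*log(x + 4) + 4*log(x - 4) - 4*log(x + 4) + 8)/(128*x + 512); value = -log(23/2)/128 - log(2)/128 - 3/3680 + log(7/2)/128 + log(10)/128

Factor the denominator (2*(x - 4)*(x + 4)**2) and decompose: f = -1/(128*(x + 4)) - 1/(16*(x + 4)**2) + 1/(128*(x - 4)); each piece integrates to a log, atan, or power term.
F(x) = (x*log(x - 4) - x*log(x + 4) + 4*log(x - 4) - 4*log(x + 4) + 8)/(128*x + 512) is an antiderivative of f.
Check: d/dx[(x*log(x - 4) - x*log(x + 4) + 4*log(x - 4) - 4*log(x + 4) + 8)/(128*x + 512)] = 1/(2*x**3 + 8*x**2 - 32*x - 128), which equals f(x).
F(15/2) = -log(23/2)/128 + 1/184 + log(7/2)/128; F(6) = -log(10)/128 + log(2)/128 + 1/160.
Integral = F(15/2) - F(6) = -log(23/2)/128 - log(2)/128 - 3/3680 + log(7/2)/128 + log(10)/128.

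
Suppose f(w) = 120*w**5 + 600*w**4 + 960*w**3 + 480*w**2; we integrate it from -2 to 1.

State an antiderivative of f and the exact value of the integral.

Antiderivative: F(w) = 20*w**3*(w + 2)**3; value = 540

The substitution u = 2*w**2 + 4*w works: f is exactly (dF/du)*(du/dw) for that inner function.
F(w) = 20*w**3*(w + 2)**3 is an antiderivative of f.
Check: d/dw[20*w**3*(w + 2)**3] = 120*w**5 + 600*w**4 + 960*w**3 + 480*w**2 = f(w).
F(1) = 540; F(-2) = 0.
Integral = F(1) - F(-2) = 540.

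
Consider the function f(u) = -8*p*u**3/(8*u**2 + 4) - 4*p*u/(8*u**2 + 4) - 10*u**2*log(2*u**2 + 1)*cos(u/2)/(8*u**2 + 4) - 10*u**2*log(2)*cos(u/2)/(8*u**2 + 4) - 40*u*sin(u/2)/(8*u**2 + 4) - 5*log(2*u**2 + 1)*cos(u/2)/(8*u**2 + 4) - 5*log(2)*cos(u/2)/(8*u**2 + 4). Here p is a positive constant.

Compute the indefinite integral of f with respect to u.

Integrate term by term and add the pieces.
Check: d/du[(-p*u**2 - 5*log(4*u**2 + 2)*sin(u/2))/2] = (-8*p*u**3 - 4*p*u - 10*u**2*log(2*u**2 + 1)*cos(u/2) - 10*u**2*log(2)*cos(u/2) - 40*u*sin(u/2) - 5*log(2*u**2 + 1)*cos(u/2) - 5*log(2)*cos(u/2))/(8*u**2 + 4), which equals f(u).

F(u) = (-p*u**2 - 5*log(4*u**2 + 2)*sin(u/2))/2 + C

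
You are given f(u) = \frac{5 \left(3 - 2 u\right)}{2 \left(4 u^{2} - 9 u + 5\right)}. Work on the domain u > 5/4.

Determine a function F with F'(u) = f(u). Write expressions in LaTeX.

Whatever form F(u) takes, F'(u) = f(u) is non-negotiable.
Check: d/du[\frac{5 \left(- 2 \log{\left(u - 1 \right)} + \log{\left(2 u - \frac{5}{2} \right)}\right)}{4}] = \frac{15 - 10 u}{8 u^{2} - 18 u + 10}, which equals f(u).

An antiderivative is F(u) = \frac{5 \left(- 2 \log{\left(u - 1 \right)} + \log{\left(2 u - \frac{5}{2} \right)}\right)}{4}.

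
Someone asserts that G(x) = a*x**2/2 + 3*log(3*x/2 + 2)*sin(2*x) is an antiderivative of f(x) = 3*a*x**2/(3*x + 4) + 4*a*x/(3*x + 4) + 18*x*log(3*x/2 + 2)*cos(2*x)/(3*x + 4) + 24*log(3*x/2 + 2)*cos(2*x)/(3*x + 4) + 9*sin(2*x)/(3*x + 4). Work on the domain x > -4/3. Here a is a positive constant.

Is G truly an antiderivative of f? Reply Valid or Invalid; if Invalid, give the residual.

Valid - the claim checks out under differentiation.

d/dx[G] = (3*a*x**2 + 4*a*x + 18*x*log(3*x/2 + 2)*cos(2*x) + 24*log(3*x/2 + 2)*cos(2*x) + 9*sin(2*x))/(3*x + 4)
This equals f(x) exactly, so the claim holds.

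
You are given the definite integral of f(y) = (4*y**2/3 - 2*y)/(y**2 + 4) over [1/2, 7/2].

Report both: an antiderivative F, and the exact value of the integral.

Since d/dy undoes antidifferentiation here, F'(y) = f(y) is required of F(y).
F(y) = (4*y - 3*log(y**2 + 4) - 8*atan(y/2))/3 is an antiderivative of f.
Check: d/dy[(4*y - 3*log(y**2 + 4) - 8*atan(y/2))/3] = (4*y**2 - 6*y)/(3*y**2 + 12), which equals f(y).
F(7/2) = -8*atan(7/4)/3 - log(65/4) + 14/3; F(1/2) = -log(17/4) - 8*atan(1/4)/3 + 2/3.
Integral = F(7/2) - F(1/2) = -8*atan(7/4)/3 - log(65/4) + 8*atan(1/4)/3 + log(17/4) + 4.

Antiderivative: F(y) = (4*y - 3*log(y**2 + 4) - 8*atan(y/2))/3; value = -8*atan(7/4)/3 - log(65/4) + 8*atan(1/4)/3 + log(17/4) + 4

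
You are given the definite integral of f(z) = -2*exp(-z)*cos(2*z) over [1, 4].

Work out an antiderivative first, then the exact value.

Antiderivative: F(z) = -4*exp(-z)*sin(2*z)/5 + 2*exp(-z)*cos(2*z)/5; value = -4*exp(-4)*sin(8)/5 + 2*exp(-4)*cos(8)/5 - 2*exp(-1)*cos(2)/5 + 4*exp(-1)*sin(2)/5

Whatever form F(z) takes, F'(z) = f(z) is non-negotiable.
F(z) = -4*exp(-z)*sin(2*z)/5 + 2*exp(-z)*cos(2*z)/5 is an antiderivative of f.
Check: d/dz[-4*exp(-z)*sin(2*z)/5 + 2*exp(-z)*cos(2*z)/5] = -2*exp(-z)*cos(2*z) = f(z).
F(4) = -4*exp(-4)*sin(8)/5 + 2*exp(-4)*cos(8)/5; F(1) = -4*exp(-1)*sin(2)/5 + 2*exp(-1)*cos(2)/5.
Integral = F(4) - F(1) = -4*exp(-4)*sin(8)/5 + 2*exp(-4)*cos(8)/5 - 2*exp(-1)*cos(2)/5 + 4*exp(-1)*sin(2)/5.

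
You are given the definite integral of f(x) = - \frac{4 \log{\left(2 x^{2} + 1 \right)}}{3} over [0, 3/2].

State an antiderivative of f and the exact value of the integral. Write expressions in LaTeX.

An antiderivative F(x) passes only if d/dx[F] lands on f(x) exactly.
F(x) = - \frac{4 \left(x \log{\left(2 x^{2} + 1 \right)} - 2 x + \sqrt{2} \operatorname{atan}{\left(\sqrt{2} x \right)}\right)}{3} is an antiderivative of f.
Check: d/dx[- \frac{4 \left(x \log{\left(2 x^{2} + 1 \right)} - 2 x + \sqrt{2} \operatorname{atan}{\left(\sqrt{2} x \right)}\right)}{3}] = - \frac{4 \log{\left(2 x^{2} + 1 \right)}}{3} = f(x).
F(3/2) = - 2 \log{\left(\frac{11}{2} \right)} - \frac{4 \sqrt{2} \operatorname{atan}{\left(\frac{3 \sqrt{2}}{2} \right)}}{3} + 4; F(0) = 0.
Integral = F(3/2) - F(0) = - 2 \log{\left(\frac{11}{2} \right)} - \frac{4 \sqrt{2} \operatorname{atan}{\left(\frac{3 \sqrt{2}}{2} \right)}}{3} + 4.

Antiderivative: F(x) = - \frac{4 \left(x \log{\left(2 x^{2} + 1 \right)} - 2 x + \sqrt{2} \operatorname{atan}{\left(\sqrt{2} x \right)}\right)}{3}; value = - 2 \log{\left(\frac{11}{2} \right)} - \frac{4 \sqrt{2} \operatorname{atan}{\left(\frac{3 \sqrt{2}}{2} \right)}}{3} + 4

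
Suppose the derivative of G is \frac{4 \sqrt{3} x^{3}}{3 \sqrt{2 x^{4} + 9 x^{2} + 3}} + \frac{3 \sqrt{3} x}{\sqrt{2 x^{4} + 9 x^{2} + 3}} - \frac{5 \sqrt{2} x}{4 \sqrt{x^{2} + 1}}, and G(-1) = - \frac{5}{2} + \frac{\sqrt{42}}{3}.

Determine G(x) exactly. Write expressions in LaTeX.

G(x) = - \frac{5 \sqrt{2 x^{2} + 2}}{4} + \sqrt{\frac{2 x^{4}}{3} + 3 x^{2} + 1}

Integrate term by term and add the pieces.
A general antiderivative is - \frac{5 \sqrt{2 x^{2} + 2}}{4} + \sqrt{\frac{2 x^{4}}{3} + 3 x^{2} + 1} + C.
The condition gives C = - \frac{5}{2} + \frac{\sqrt{42}}{3} - (- \frac{5}{2} + \frac{\sqrt{42}}{3}) = 0.
So G(x) = - \frac{5 \sqrt{2 x^{2} + 2}}{4} + \sqrt{\frac{2 x^{4}}{3} + 3 x^{2} + 1}.
Check: d/dx[- \frac{5 \sqrt{2 x^{2} + 2}}{4} + \sqrt{\frac{2 x^{4}}{3} + 3 x^{2} + 1}] = \frac{16 \sqrt{3} x^{3} \sqrt{x^{2} + 1} + 36 \sqrt{3} x \sqrt{x^{2} + 1} - 15 \sqrt{2} x \sqrt{2 x^{4} + 9 x^{2} + 3}}{12 \sqrt{x^{2} + 1} \sqrt{2 x^{4} + 9 x^{2} + 3}}, which equals G'(x).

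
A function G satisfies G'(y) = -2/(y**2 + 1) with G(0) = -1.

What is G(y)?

G(y) = -2*atan(y) - 1

The proposed G(y) is checked by its d/dy: the result must match the given G'(y).
A general antiderivative is -2*atan(y) + C.
The condition gives C = -1 - (0) = -1.
So G(y) = -2*atan(y) - 1.
Check: d/dy[-2*atan(y) - 1] = -2/(y**2 + 1) = G'(y).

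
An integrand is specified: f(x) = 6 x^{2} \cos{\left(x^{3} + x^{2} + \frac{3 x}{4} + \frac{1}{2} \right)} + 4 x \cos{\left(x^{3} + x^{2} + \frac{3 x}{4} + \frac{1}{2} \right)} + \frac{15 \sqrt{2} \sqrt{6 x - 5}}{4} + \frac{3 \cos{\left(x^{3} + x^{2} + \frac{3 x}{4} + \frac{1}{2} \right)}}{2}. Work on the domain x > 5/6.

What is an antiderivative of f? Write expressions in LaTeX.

An antiderivative is F(x) = \frac{5 \sqrt{2} \left(6 x - 5\right)^{\frac{3}{2}} + 24 \sin{\left(x^{3} + x^{2} + \frac{3 x}{4} + \frac{1}{2} \right)}}{12}.

Integrate term by term and add the pieces.
Check: d/dx[\frac{5 \sqrt{2} \left(6 x - 5\right)^{\frac{3}{2}} + 24 \sin{\left(x^{3} + x^{2} + \frac{3 x}{4} + \frac{1}{2} \right)}}{12}] = 6 x^{2} \cos{\left(x^{3} + x^{2} + \frac{3 x}{4} + \frac{1}{2} \right)} + 4 x \cos{\left(x^{3} + x^{2} + \frac{3 x}{4} + \frac{1}{2} \right)} + \frac{15 \sqrt{2} \sqrt{6 x - 5}}{4} + \frac{3 \cos{\left(x^{3} + x^{2} + \frac{3 x}{4} + \frac{1}{2} \right)}}{2} = f(x).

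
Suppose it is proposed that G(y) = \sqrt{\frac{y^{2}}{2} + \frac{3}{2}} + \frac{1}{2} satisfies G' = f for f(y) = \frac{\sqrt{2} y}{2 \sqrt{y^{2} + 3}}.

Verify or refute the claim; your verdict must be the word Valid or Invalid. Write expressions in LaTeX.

d/dy[G] = \frac{\sqrt{2} y}{2 \sqrt{y^{2} + 3}}
This equals f(y) exactly, so the claim holds.

Valid - the claim checks out under differentiation.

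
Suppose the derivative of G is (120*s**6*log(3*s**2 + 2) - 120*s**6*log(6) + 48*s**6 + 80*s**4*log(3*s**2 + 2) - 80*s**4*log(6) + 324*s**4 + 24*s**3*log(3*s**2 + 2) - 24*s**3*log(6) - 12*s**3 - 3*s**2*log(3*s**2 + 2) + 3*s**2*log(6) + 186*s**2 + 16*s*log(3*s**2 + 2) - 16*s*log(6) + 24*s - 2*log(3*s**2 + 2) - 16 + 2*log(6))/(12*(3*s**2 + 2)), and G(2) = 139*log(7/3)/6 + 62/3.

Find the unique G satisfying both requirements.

G(s) = (36*s**3 - 6*s**2 - 8*s + (8*s**5 + 4*s**2 - s + 8)*log(s**2/2 + 1/3))/12

Recover the given G'(s) by differentiating a candidate G(s); any mismatch rules it out.
A general antiderivative is 3*s**3 - s**2/2 - 2*s/3 + (2*s**5 + s**2 - s/4 + 2)*log(s**2/2 + 1/3)/3 + C.
The condition gives C = 139*log(7/3)/6 + 62/3 - (139*log(7/3)/6 + 62/3) = 0.
So G(s) = (36*s**3 - 6*s**2 - 8*s + (8*s**5 + 4*s**2 - s + 8)*log(s**2/2 + 1/3))/12.
Check: d/ds[(36*s**3 - 6*s**2 - 8*s + (8*s**5 + 4*s**2 - s + 8)*log(s**2/2 + 1/3))/12] = (120*s**6*log(3*s**2 + 2) - 120*s**6*log(6) + 48*s**6 + 80*s**4*log(3*s**2 + 2) - 80*s**4*log(6) + 324*s**4 + 24*s**3*log(3*s**2 + 2) - 24*s**3*log(6) - 12*s**3 - 3*s**2*log(3*s**2 + 2) + 3*s**2*log(6) + 186*s**2 + 16*s*log(3*s**2 + 2) - 16*s*log(6) + 24*s - 2*log(3*s**2 + 2) - 16 + 2*log(6))/(36*s**2 + 24), which equals G'(s).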